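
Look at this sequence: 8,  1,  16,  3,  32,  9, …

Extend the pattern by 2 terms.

Split by position mod 2 into 2 tracks.
Subsequence A = 8, 16, 32: geometric, ×2 each step.
Subsequence B = 1, 3, 9: powers of 3.
The 7th slot belongs to subsequence A; its 4th term is 64.
Term 8 comes from subsequence B (its 4th entry): 27.

64, 27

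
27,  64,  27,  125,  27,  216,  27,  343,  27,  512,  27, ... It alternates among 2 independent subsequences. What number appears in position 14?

The terms cycle through 2 interleaved subsequences.
Track A: 27, 27, 27, 27, 27, 27 — the constant sequence 27.
Track B: 64, 125, 216, 343, 512 — the cubes 4³, 5³, 6³, ….
Position 14 falls in track B as its term 7, giving 1000.

1000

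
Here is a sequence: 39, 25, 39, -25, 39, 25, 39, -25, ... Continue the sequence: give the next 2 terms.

Split by position mod 2 into 2 tracks.
Stream A is 39, 39, 39, 39, which is the constant sequence 39.
Stream B is 25, -25, 25, -25, which is alternating ±25.
The 9th slot belongs to stream A; its 5th term is 39.
Term 10 comes from stream B (its 5th entry): 25.

39, 25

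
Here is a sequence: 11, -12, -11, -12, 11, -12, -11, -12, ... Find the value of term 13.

The terms cycle through 2 interleaved subsequences.
Track A: 11, -11, 11, -11. Oscillating between 11 and -11.
Track B: -12, -12, -12, -12. The constant sequence -12.
Position 13 → track A, term 7 = 11.

11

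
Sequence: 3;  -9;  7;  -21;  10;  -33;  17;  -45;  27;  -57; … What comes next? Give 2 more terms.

44, -69

Taking every 2nd term gives 2 separate tracks.
Track A: 3, 7, 10, 17, 27 — each term equals the sum of the previous two.
Track B: -9, -21, -33, -45, -57 — arithmetic, step −12.
Term 11 comes from track A (its 6th entry): 44.
Position 12 → track B, term 6 = -69.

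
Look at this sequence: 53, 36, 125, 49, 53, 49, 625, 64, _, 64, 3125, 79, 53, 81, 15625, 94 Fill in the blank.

53

Split by position mod 4 into 4 tracks.
Stream A is 53, 53, ?, 53, which is always 53.
Stream B is 36, 49, 64, 81, which is perfect squares starting at 6².
Stream C is 125, 625, 3125, 15625, which is powers of 5.
Stream D is 49, 64, 79, 94, which is adding 15 each time.
Stream A's pattern makes the blank 53.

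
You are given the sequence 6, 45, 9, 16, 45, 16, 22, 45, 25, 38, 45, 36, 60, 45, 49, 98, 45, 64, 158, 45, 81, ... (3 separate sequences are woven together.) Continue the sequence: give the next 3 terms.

Taking every 3rd term gives 3 separate tracks.
Stream A: 6, 16, 22, 38, 60, 98, 158 — a Fibonacci-like recurrence a_n = a_{n-1} + a_{n-2}.
Stream B: 45, 45, 45, 45, 45, 45, 45 — always 45.
Stream C: 9, 16, 25, 36, 49, 64, 81 — consecutive squares n² from n = 3.
The 22nd slot belongs to stream A; its 8th term is 256.
Term 23 comes from stream B (its 8th entry): 45.
The 24th slot belongs to stream C; its 8th term is 100.

256, 45, 100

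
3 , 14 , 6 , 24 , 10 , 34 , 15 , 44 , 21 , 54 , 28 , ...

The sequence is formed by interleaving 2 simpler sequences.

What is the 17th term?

55

Split by position mod 2 into 2 tracks.
Stream A: 3, 6, 10, 15, 21, 28 — the triangular numbers T_2, T_3, ….
Stream B: 14, 24, 34, 44, 54 — arithmetic with common difference +10.
Position 17 → stream A, term 9 = 55.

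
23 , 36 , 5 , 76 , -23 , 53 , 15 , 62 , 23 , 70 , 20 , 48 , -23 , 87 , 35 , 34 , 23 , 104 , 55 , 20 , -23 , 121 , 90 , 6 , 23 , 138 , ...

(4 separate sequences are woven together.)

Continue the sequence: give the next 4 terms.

Split by position mod 4 into 4 tracks.
Track A is 23, -23, 23, -23, 23, -23, 23, which is alternating ±23.
Track B is 36, 53, 70, 87, 104, 121, 138, which is linear: a_n = 19 + 17·n.
Track C is 5, 15, 20, 35, 55, 90, which is each term equals the sum of the previous two.
Track D is 76, 62, 48, 34, 20, 6, which is linear: a_n = 90 − 14·n.
Term 27 comes from track C (its 7th entry): 145.
Term 28 comes from track D (its 7th entry): -8.
Position 29 → track A, term 8 = -23.
The 30th slot belongs to track B; its 8th term is 155.

145, -8, -23, 155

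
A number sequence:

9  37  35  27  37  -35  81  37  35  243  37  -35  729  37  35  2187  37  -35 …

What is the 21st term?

35

The terms cycle through 3 interleaved subsequences.
Stream A: 9, 27, 81, 243, 729, 2187 (multiplying by 3 each time).
Stream B: 37, 37, 37, 37, 37, 37 (always 37).
Stream C: 35, -35, 35, -35, 35, -35 (oscillating between 35 and -35).
Term 21 comes from stream C (its 7th entry): 35.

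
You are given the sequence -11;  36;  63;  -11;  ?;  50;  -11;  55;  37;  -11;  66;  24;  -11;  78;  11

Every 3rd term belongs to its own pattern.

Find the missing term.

45

The terms cycle through 3 interleaved subsequences.
Track A: -11, -11, -11, -11, -11 — the constant sequence -11.
Track B: 36, ?, 55, 66, 78 — triangular numbers starting at T_8.
Track C: 63, 50, 37, 24, 11 — subtracting 13 each time.
The gap is track B's term 2; the rule gives 45.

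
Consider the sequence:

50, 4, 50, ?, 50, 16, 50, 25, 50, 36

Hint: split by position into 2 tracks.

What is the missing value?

9

Positions 1, 3, 5, … form one subsequence and positions 2, 4, 6, … form another.
Track A: 50, 50, 50, 50, 50. The constant sequence 50.
Track B: 4, ?, 16, 25, 36. Perfect squares starting at 2².
Filling track B at index 2 by its rule yields 9.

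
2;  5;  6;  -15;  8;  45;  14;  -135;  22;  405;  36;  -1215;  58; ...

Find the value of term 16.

Taking every 2nd term gives 2 separate tracks.
Subsequence A = 2, 6, 8, 14, 22, 36, 58: a Fibonacci-like recurrence a_n = a_{n-1} + a_{n-2}.
Subsequence B = 5, -15, 45, -135, 405, -1215: geometric with ratio -3.
Position 16 → subsequence B, term 8 = -10935.

-10935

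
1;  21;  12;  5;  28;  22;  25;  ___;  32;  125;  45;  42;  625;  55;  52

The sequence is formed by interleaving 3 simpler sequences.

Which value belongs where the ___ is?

36

Taking every 3rd term gives 3 separate tracks.
Stream A: 1, 5, 25, 125, 625 — successive powers of 5.
Stream B: 21, 28, ?, 45, 55 — triangular numbers starting at T_6.
Stream C: 12, 22, 32, 42, 52 — linear: a_n = 2 + 10·n.
So the missing entry in stream B is 36.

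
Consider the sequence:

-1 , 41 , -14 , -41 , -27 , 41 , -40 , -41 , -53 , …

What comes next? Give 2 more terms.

41, -66

The terms cycle through 2 interleaved subsequences.
Stream A: -1, -14, -27, -40, -53. Subtracting 13 each time.
Stream B: 41, -41, 41, -41. The oscillation 41·(−1)^(n+1).
Term 10 comes from stream B (its 5th entry): 41.
Term 11 comes from stream A (its 6th entry): -66.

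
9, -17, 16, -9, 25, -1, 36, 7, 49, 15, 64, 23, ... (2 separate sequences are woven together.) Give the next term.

81

Split by position mod 2 into 2 tracks.
Stream A = 9, 16, 25, 36, 49, 64: perfect squares starting at 3².
Stream B = -17, -9, -1, 7, 15, 23: adding 8 each time.
Position 13 falls in stream A as its term 7, giving 81.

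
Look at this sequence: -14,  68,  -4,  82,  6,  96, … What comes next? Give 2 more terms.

The terms cycle through 2 interleaved subsequences.
Track A is -14, -4, 6, which is arithmetic with common difference +10.
Track B is 68, 82, 96, which is adding 14 each time.
Position 7 → track A, term 4 = 16.
Position 8 falls in track B as its term 4, giving 110.

16, 110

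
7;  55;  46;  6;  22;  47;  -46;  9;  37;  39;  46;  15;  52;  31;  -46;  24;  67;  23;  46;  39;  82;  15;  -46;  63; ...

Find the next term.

97

Split by position mod 4 into 4 tracks.
Subsequence A: 7, 22, 37, 52, 67, 82. Linear: a_n = -8 + 15·n.
Subsequence B: 55, 47, 39, 31, 23, 15. Arithmetic with common difference −8.
Subsequence C: 46, -46, 46, -46, 46, -46. Oscillating between 46 and -46.
Subsequence D: 6, 9, 15, 24, 39, 63. Each term equals the sum of the previous two.
The 25th slot belongs to subsequence A; its 7th term is 97.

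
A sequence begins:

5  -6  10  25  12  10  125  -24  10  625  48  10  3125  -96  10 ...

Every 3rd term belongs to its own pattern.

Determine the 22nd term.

390625

Split by position mod 3: positions 1, 4, 7, … form one track, and each other residue class forms its own.
Track A = 5, 25, 125, 625, 3125: successive powers of 5.
Track B = -6, 12, -24, 48, -96: geometric, ×-2 each step.
Track C = 10, 10, 10, 10, 10: the constant sequence 10.
Term 22 comes from track A (its 8th entry): 390625.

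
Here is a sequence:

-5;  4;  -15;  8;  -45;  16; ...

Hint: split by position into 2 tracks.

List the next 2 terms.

-135, 32

Taking every 2nd term gives 2 separate tracks.
Track A: -5, -15, -45. Geometric with ratio 3.
Track B: 4, 8, 16. Successive powers of 2.
Position 7 falls in track A as its term 4, giving -135.
Position 8 → track B, term 4 = 32.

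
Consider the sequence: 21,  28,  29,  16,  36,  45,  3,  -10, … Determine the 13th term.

78

Positions follow the repeating pattern AABB; grouping by letter gives 2 tracks.
Stream A: 21, 28, 36, 45 (triangular numbers starting at T_6).
Stream B: 29, 16, 3, -10 (subtracting 13 each time).
Position 13 falls in stream A as its term 7, giving 78.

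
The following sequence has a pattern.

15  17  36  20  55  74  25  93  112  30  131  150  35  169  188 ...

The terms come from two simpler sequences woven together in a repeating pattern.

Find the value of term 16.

40

Reading positions in blocks of 3 reveals the pattern ABB — 2 tracks woven together.
Stream A = 15, 20, 25, 30, 35: linear: a_n = 10 + 5·n.
Stream B = 17, 36, 55, 74, 93, 112, 131, 150, 169, 188: adding 19 each time.
Term 16 comes from stream A (its 6th entry): 40.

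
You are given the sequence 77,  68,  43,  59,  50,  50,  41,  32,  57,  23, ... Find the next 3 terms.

14, 64, 5

Reading positions in blocks of 3 reveals the pattern AAB — 2 tracks woven together.
Subsequence A: 77, 68, 59, 50, 41, 32, 23 (subtracting 9 each time).
Subsequence B: 43, 50, 57 (arithmetic with common difference +7).
The 11th slot belongs to subsequence A; its 8th term is 14.
Position 12 falls in subsequence B as its term 4, giving 64.
The 13th slot belongs to subsequence A; its 9th term is 5.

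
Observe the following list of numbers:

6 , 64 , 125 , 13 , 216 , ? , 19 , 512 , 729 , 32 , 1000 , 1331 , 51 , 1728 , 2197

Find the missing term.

343

The slot pattern repeats as ABB (period 3), so there are 2 interleaved tracks.
Track A = 6, 13, 19, 32, 51: Fibonacci-style (each term is the sum of the two before it).
Track B = 64, 125, 216, ?, 512, 729, 1000, 1331, 1728, 2197: the cubes 4³, 5³, 6³, ….
So the missing entry in track B is 343.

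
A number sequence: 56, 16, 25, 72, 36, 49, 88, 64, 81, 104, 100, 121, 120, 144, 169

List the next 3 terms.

136, 196, 225

The slot pattern repeats as ABB (period 3), so there are 2 interleaved tracks.
Stream A is 56, 72, 88, 104, 120, which is arithmetic with common difference +16.
Stream B is 16, 25, 36, 49, 64, 81, 100, 121, 144, 169, which is perfect squares starting at 4².
Position 16 → stream A, term 6 = 136.
The 17th slot belongs to stream B; its 11th term is 196.
Position 18 falls in stream B as its term 12, giving 225.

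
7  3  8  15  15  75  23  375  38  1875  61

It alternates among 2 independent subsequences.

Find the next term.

Split by position mod 2 into 2 tracks.
Track A: 7, 8, 15, 23, 38, 61 — each term equals the sum of the previous two.
Track B: 3, 15, 75, 375, 1875 — geometric with ratio 5.
Position 12 → track B, term 6 = 9375.

9375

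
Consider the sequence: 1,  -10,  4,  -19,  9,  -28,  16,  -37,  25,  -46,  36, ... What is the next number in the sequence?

Positions 1, 3, 5, … form one subsequence and positions 2, 4, 6, … form another.
Stream A = 1, 4, 9, 16, 25, 36: perfect squares starting at 1².
Stream B = -10, -19, -28, -37, -46: arithmetic with common difference −9.
Term 12 comes from stream B (its 6th entry): -55.

-55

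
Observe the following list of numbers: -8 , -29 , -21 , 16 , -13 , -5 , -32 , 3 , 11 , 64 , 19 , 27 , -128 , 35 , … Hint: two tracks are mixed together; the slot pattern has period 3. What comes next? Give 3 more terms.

43, 256, 51

The slot pattern repeats as ABB (period 3), so there are 2 interleaved tracks.
Track A is -8, 16, -32, 64, -128, which is geometric, ×-2 each step.
Track B is -29, -21, -13, -5, 3, 11, 19, 27, 35, which is adding 8 each time.
Position 15 → track B, term 10 = 43.
Position 16 → track A, term 6 = 256.
Position 17 → track B, term 11 = 51.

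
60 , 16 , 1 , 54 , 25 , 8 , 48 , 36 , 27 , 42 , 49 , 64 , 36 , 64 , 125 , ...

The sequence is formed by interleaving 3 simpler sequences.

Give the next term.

Split by position mod 3: positions 1, 4, 7, … form one track, and each other residue class forms its own.
Track A: 60, 54, 48, 42, 36 (subtracting 6 each time).
Track B: 16, 25, 36, 49, 64 (perfect squares starting at 4²).
Track C: 1, 8, 27, 64, 125 (perfect cubes starting at 1³).
Term 16 comes from track A (its 6th entry): 30.

30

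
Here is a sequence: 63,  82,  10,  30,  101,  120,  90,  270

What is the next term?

The slot pattern repeats as AABB (period 4), so there are 2 interleaved tracks.
Stream A = 63, 82, 101, 120: adding 19 each time.
Stream B = 10, 30, 90, 270: multiplying by 3 each time.
Position 9 falls in stream A as its term 5, giving 139.

139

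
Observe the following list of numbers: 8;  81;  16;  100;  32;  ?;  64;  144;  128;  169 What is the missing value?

121

Positions 1, 3, 5, … form one subsequence and positions 2, 4, 6, … form another.
Track A is 8, 16, 32, 64, 128, which is powers 2^3, 2^4, 2^5, ….
Track B is 81, 100, ?, 144, 169, which is the squares 9², 10², 11², ….
Track B's pattern makes the blank 121.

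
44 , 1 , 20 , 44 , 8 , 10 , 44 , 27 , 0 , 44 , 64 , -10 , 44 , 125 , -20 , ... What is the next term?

Split by position mod 3: positions 1, 4, 7, … form one track, and each other residue class forms its own.
Track A: 44, 44, 44, 44, 44. Constant 44.
Track B: 1, 8, 27, 64, 125. Perfect cubes starting at 1³.
Track C: 20, 10, 0, -10, -20. Arithmetic with common difference −10.
The 16th slot belongs to track A; its 6th term is 44.

44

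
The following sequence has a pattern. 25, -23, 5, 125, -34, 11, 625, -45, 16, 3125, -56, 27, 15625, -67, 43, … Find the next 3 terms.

78125, -78, 70

Read the sequence 3 terms at a time; column i is its own pattern.
Track A = 25, 125, 625, 3125, 15625: successive powers of 5.
Track B = -23, -34, -45, -56, -67: linear: a_n = -12 − 11·n.
Track C = 5, 11, 16, 27, 43: each term equals the sum of the previous two.
The 16th slot belongs to track A; its 6th term is 78125.
Position 17 → track B, term 6 = -78.
Position 18 → track C, term 6 = 70.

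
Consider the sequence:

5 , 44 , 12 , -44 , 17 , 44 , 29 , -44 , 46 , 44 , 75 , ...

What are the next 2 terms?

Positions 1, 3, 5, … form one subsequence and positions 2, 4, 6, … form another.
Track A = 5, 12, 17, 29, 46, 75: each term equals the sum of the previous two.
Track B = 44, -44, 44, -44, 44: oscillating between 44 and -44.
Position 12 → track B, term 6 = -44.
Position 13 falls in track A as its term 7, giving 121.

-44, 121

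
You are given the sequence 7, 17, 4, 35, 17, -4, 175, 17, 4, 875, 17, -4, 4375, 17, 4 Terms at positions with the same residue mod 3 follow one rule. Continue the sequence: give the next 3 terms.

21875, 17, -4

Taking every 3rd term gives 3 separate tracks.
Track A is 7, 35, 175, 875, 4375, which is geometric with ratio 5.
Track B is 17, 17, 17, 17, 17, which is constant 17.
Track C is 4, -4, 4, -4, 4, which is alternating ±4.
Position 16 → track A, term 6 = 21875.
Position 17 → track B, term 6 = 17.
Term 18 comes from track C (its 6th entry): -4.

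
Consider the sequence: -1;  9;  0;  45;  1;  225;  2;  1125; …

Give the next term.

3

Odd-indexed and even-indexed terms follow separate rules.
Track A: -1, 0, 1, 2 — arithmetic with common difference +1.
Track B: 9, 45, 225, 1125 — a geometric progression (common ratio 5).
The 9th slot belongs to track A; its 5th term is 3.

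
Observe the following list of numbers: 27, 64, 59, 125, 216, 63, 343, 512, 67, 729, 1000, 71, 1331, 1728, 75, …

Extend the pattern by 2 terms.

Reading positions in blocks of 3 reveals the pattern AAB — 2 tracks woven together.
Track A: 27, 64, 125, 216, 343, 512, 729, 1000, 1331, 1728 (consecutive cubes n³ from n = 3).
Track B: 59, 63, 67, 71, 75 (linear: a_n = 55 + 4·n).
Term 16 comes from track A (its 11th entry): 2197.
The 17th slot belongs to track A; its 12th term is 2744.

2197, 2744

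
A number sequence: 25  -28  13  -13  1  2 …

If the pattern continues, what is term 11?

-35

Positions 1, 3, 5, … form one subsequence and positions 2, 4, 6, … form another.
Track A: 25, 13, 1. Subtracting 12 each time.
Track B: -28, -13, 2. Arithmetic with common difference +15.
Position 11 → track A, term 6 = -35.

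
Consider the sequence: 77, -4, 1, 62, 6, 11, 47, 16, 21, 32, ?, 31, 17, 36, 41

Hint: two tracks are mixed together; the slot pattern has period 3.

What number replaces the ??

Positions follow the repeating pattern ABB; grouping by letter gives 2 tracks.
Stream A: 77, 62, 47, 32, 17. Arithmetic, step −15.
Stream B: -4, 1, 6, 11, 16, 21, ?, 31, 36, 41. Arithmetic, step +5.
Stream B's pattern makes the blank 26.

26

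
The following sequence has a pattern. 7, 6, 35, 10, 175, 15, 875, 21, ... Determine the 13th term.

109375

Positions 1, 3, 5, … form one subsequence and positions 2, 4, 6, … form another.
Stream A: 7, 35, 175, 875. Multiplying by 5 each time.
Stream B: 6, 10, 15, 21. Triangular numbers n(n+1)/2 for n = 3, 4, ….
Term 13 comes from stream A (its 7th entry): 109375.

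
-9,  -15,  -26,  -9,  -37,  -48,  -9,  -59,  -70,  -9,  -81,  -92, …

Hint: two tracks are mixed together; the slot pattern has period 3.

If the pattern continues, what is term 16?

-9

The slot pattern repeats as ABB (period 3), so there are 2 interleaved tracks.
Track A: -9, -9, -9, -9 — the constant sequence -9.
Track B: -15, -26, -37, -48, -59, -70, -81, -92 — arithmetic with common difference −11.
Position 16 → track A, term 6 = -9.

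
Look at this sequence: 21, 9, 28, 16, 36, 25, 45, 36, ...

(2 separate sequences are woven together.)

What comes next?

Positions 1, 3, 5, … form one subsequence and positions 2, 4, 6, … form another.
Stream A is 21, 28, 36, 45, which is triangular numbers n(n+1)/2 for n = 6, 7, ….
Stream B is 9, 16, 25, 36, which is perfect squares starting at 3².
Position 9 falls in stream A as its term 5, giving 55.

55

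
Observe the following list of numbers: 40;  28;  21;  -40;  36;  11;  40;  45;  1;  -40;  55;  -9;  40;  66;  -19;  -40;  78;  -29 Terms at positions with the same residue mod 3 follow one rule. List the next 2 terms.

40, 91

Split by position mod 3 into 3 tracks.
Track A: 40, -40, 40, -40, 40, -40 (the oscillation 40·(−1)^(n+1)).
Track B: 28, 36, 45, 55, 66, 78 (triangular numbers n(n+1)/2 for n = 7, 8, …).
Track C: 21, 11, 1, -9, -19, -29 (linear: a_n = 31 − 10·n).
The 19th slot belongs to track A; its 7th term is 40.
Position 20 → track B, term 7 = 91.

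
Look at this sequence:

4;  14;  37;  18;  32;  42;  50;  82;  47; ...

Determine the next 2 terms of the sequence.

Reading positions in blocks of 3 reveals the pattern AAB — 2 tracks woven together.
Stream A = 4, 14, 18, 32, 50, 82: each term equals the sum of the previous two.
Stream B = 37, 42, 47: arithmetic, step +5.
Position 10 → stream A, term 7 = 132.
Position 11 falls in stream A as its term 8, giving 214.

132, 214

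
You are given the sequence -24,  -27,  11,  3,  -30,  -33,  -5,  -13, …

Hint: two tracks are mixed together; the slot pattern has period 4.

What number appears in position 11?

The slot pattern repeats as AABB (period 4), so there are 2 interleaved tracks.
Track A is -24, -27, -30, -33, which is arithmetic with common difference −3.
Track B is 11, 3, -5, -13, which is subtracting 8 each time.
Position 11 falls in track B as its term 5, giving -21.

-21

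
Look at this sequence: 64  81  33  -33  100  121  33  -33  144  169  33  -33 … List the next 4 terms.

196, 225, 33, -33

Reading positions in blocks of 4 reveals the pattern AABB — 2 tracks woven together.
Stream A = 64, 81, 100, 121, 144, 169: the squares 8², 9², 10², ….
Stream B = 33, -33, 33, -33, 33, -33: alternating ±33.
Term 13 comes from stream A (its 7th entry): 196.
Term 14 comes from stream A (its 8th entry): 225.
The 15th slot belongs to stream B; its 7th term is 33.
Term 16 comes from stream B (its 8th entry): -33.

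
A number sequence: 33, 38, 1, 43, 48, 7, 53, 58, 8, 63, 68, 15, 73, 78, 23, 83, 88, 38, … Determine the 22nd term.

103

Reading positions in blocks of 3 reveals the pattern AAB — 2 tracks woven together.
Track A = 33, 38, 43, 48, 53, 58, 63, 68, 73, 78, 83, 88: linear: a_n = 28 + 5·n.
Track B = 1, 7, 8, 15, 23, 38: Fibonacci-style (each term is the sum of the two before it).
The 22nd slot belongs to track A; its 15th term is 103.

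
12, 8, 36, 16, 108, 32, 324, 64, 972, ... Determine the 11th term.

2916

Positions 1, 3, 5, … form one subsequence and positions 2, 4, 6, … form another.
Subsequence A: 12, 36, 108, 324, 972 — geometric, ×3 each step.
Subsequence B: 8, 16, 32, 64 — powers 2^3, 2^4, 2^5, ….
Term 11 comes from subsequence A (its 6th entry): 2916.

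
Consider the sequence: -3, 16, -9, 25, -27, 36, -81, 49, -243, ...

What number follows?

64

Odd-indexed and even-indexed terms follow separate rules.
Subsequence A is -3, -9, -27, -81, -243, which is a geometric progression (common ratio 3).
Subsequence B is 16, 25, 36, 49, which is perfect squares starting at 4².
The 10th slot belongs to subsequence B; its 5th term is 64.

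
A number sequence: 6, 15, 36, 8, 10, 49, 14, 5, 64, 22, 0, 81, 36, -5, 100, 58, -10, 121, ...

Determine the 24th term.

169

Read the sequence 3 terms at a time; column i is its own pattern.
Stream A is 6, 8, 14, 22, 36, 58, which is each term equals the sum of the previous two.
Stream B is 15, 10, 5, 0, -5, -10, which is linear: a_n = 20 − 5·n.
Stream C is 36, 49, 64, 81, 100, 121, which is consecutive squares n² from n = 6.
Position 24 falls in stream C as its term 8, giving 169.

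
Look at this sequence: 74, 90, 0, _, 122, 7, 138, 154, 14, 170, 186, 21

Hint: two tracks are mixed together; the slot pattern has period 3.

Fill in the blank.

Reading positions in blocks of 3 reveals the pattern AAB — 2 tracks woven together.
Subsequence A: 74, 90, ?, 122, 138, 154, 170, 186 — adding 16 each time.
Subsequence B: 0, 7, 14, 21 — arithmetic, step +7.
Subsequence A's pattern makes the blank 106.

106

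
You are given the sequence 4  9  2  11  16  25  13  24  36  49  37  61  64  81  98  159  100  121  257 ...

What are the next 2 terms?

Positions follow the repeating pattern AABB; grouping by letter gives 2 tracks.
Track A = 4, 9, 16, 25, 36, 49, 64, 81, 100, 121: the squares 2², 3², 4², ….
Track B = 2, 11, 13, 24, 37, 61, 98, 159, 257: each term equals the sum of the previous two.
Term 20 comes from track B (its 10th entry): 416.
Position 21 falls in track A as its term 11, giving 144.

416, 144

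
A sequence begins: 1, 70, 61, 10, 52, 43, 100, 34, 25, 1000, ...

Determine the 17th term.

Positions follow the repeating pattern ABB; grouping by letter gives 2 tracks.
Subsequence A is 1, 10, 100, 1000, which is a geometric progression (common ratio 10).
Subsequence B is 70, 61, 52, 43, 34, 25, which is arithmetic, step −9.
Position 17 → subsequence B, term 11 = -20.

-20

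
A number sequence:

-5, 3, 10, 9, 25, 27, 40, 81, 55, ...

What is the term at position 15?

Taking every 2nd term gives 2 separate tracks.
Subsequence A: -5, 10, 25, 40, 55. Linear: a_n = -20 + 15·n.
Subsequence B: 3, 9, 27, 81. A geometric progression (common ratio 3).
The 15th slot belongs to subsequence A; its 8th term is 100.

100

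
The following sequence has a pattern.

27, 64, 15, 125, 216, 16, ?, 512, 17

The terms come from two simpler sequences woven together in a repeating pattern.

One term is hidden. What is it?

The slot pattern repeats as AAB (period 3), so there are 2 interleaved tracks.
Track A is 27, 64, 125, 216, ?, 512, which is the cubes 3³, 4³, 5³, ….
Track B is 15, 16, 17, which is linear: a_n = 14 + n.
Filling track A at index 5 by its rule yields 343.

343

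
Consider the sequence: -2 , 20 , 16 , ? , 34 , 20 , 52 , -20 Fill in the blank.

Split by position mod 2 into 2 tracks.
Stream A: -2, 16, 34, 52 (arithmetic, step +18).
Stream B: 20, ?, 20, -20 (oscillating between 20 and -20).
The gap is stream B's term 2; the rule gives -20.

-20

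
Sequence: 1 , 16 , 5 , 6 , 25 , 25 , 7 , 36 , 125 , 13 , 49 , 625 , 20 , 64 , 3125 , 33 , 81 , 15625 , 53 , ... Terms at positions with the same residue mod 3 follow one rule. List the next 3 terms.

100, 78125, 86

Taking every 3rd term gives 3 separate tracks.
Stream A: 1, 6, 7, 13, 20, 33, 53 — Fibonacci-style (each term is the sum of the two before it).
Stream B: 16, 25, 36, 49, 64, 81 — consecutive squares n² from n = 4.
Stream C: 5, 25, 125, 625, 3125, 15625 — successive powers of 5.
Term 20 comes from stream B (its 7th entry): 100.
Position 21 → stream C, term 7 = 78125.
The 22nd slot belongs to stream A; its 8th term is 86.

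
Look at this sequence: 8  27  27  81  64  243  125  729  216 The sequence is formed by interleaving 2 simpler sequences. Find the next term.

2187

Split by position mod 2 into 2 tracks.
Track A: 8, 27, 64, 125, 216 (the cubes 2³, 3³, 4³, …).
Track B: 27, 81, 243, 729 (powers of 3).
The 10th slot belongs to track B; its 5th term is 2187.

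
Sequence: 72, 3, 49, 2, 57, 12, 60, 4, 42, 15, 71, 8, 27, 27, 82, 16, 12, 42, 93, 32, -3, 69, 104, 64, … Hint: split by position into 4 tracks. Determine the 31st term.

126

Split by position mod 4 into 4 tracks.
Track A: 72, 57, 42, 27, 12, -3. Linear: a_n = 87 − 15·n.
Track B: 3, 12, 15, 27, 42, 69. A Fibonacci-like recurrence a_n = a_{n-1} + a_{n-2}.
Track C: 49, 60, 71, 82, 93, 104. Arithmetic, step +11.
Track D: 2, 4, 8, 16, 32, 64. Powers of 2.
Term 31 comes from track C (its 8th entry): 126.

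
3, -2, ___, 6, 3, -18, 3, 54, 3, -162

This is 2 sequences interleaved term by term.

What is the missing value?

Positions 1, 3, 5, … form one subsequence and positions 2, 4, 6, … form another.
Track A: 3, ?, 3, 3, 3 (constant 3).
Track B: -2, 6, -18, 54, -162 (geometric, ×-3 each step).
The gap is track A's term 2; the rule gives 3.

3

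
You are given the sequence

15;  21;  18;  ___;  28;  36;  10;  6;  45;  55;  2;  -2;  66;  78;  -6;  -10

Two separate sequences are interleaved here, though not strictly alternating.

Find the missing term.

The slot pattern repeats as AABB (period 4), so there are 2 interleaved tracks.
Subsequence A = 15, 21, 28, 36, 45, 55, 66, 78: triangular numbers starting at T_5.
Subsequence B = 18, ?, 10, 6, 2, -2, -6, -10: linear: a_n = 22 − 4·n.
Filling subsequence B at index 2 by its rule yields 14.

14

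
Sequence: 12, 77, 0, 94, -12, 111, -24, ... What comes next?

The terms cycle through 2 interleaved subsequences.
Subsequence A: 12, 0, -12, -24 — arithmetic with common difference −12.
Subsequence B: 77, 94, 111 — arithmetic, step +17.
Term 8 comes from subsequence B (its 4th entry): 128.

128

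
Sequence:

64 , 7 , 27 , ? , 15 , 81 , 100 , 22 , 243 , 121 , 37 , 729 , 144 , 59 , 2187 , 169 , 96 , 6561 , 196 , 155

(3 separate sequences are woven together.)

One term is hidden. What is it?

81

The terms cycle through 3 interleaved subsequences.
Subsequence A: 64, ?, 100, 121, 144, 169, 196. Perfect squares starting at 8².
Subsequence B: 7, 15, 22, 37, 59, 96, 155. Fibonacci-style (each term is the sum of the two before it).
Subsequence C: 27, 81, 243, 729, 2187, 6561. Powers of 3.
Subsequence A's pattern makes the blank 81.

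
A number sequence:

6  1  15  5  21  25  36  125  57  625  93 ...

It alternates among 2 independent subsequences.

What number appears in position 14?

15625

Taking every 2nd term gives 2 separate tracks.
Track A is 6, 15, 21, 36, 57, 93, which is each term equals the sum of the previous two.
Track B is 1, 5, 25, 125, 625, which is a geometric progression (common ratio 5).
Term 14 comes from track B (its 7th entry): 15625.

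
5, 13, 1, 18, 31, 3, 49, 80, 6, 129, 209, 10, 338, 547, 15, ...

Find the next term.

885

The slot pattern repeats as AAB (period 3), so there are 2 interleaved tracks.
Track A = 5, 13, 18, 31, 49, 80, 129, 209, 338, 547: each term equals the sum of the previous two.
Track B = 1, 3, 6, 10, 15: triangular numbers n(n+1)/2 for n = 1, 2, ….
Position 16 falls in track A as its term 11, giving 885.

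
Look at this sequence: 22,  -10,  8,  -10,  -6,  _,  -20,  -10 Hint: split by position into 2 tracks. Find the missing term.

-10

Positions 1, 3, 5, … form one subsequence and positions 2, 4, 6, … form another.
Track A: 22, 8, -6, -20 (subtracting 14 each time).
Track B: -10, -10, ?, -10 (always -10).
The gap is track B's term 3; the rule gives -10.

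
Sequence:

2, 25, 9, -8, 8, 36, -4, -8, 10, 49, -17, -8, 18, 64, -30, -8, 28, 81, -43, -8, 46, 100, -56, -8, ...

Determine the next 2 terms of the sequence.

74, 121

Split by position mod 4: positions 1, 5, 9, … form one track, and each other residue class forms its own.
Track A: 2, 8, 10, 18, 28, 46 — a Fibonacci-like recurrence a_n = a_{n-1} + a_{n-2}.
Track B: 25, 36, 49, 64, 81, 100 — the squares 5², 6², 7², ….
Track C: 9, -4, -17, -30, -43, -56 — subtracting 13 each time.
Track D: -8, -8, -8, -8, -8, -8 — constant -8.
Position 25 → track A, term 7 = 74.
The 26th slot belongs to track B; its 7th term is 121.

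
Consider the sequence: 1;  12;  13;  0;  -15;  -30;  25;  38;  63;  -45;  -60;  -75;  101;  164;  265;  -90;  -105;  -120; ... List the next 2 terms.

429, 694

Reading positions in blocks of 6 reveals the pattern AAABBB — 2 tracks woven together.
Track A: 1, 12, 13, 25, 38, 63, 101, 164, 265 (Fibonacci-style (each term is the sum of the two before it)).
Track B: 0, -15, -30, -45, -60, -75, -90, -105, -120 (arithmetic with common difference −15).
Term 19 comes from track A (its 10th entry): 429.
Position 20 → track A, term 11 = 694.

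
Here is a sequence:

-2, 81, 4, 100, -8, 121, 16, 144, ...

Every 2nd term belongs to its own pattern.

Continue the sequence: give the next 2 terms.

Taking every 2nd term gives 2 separate tracks.
Track A: -2, 4, -8, 16 — geometric, ×-2 each step.
Track B: 81, 100, 121, 144 — the squares 9², 10², 11², ….
The 9th slot belongs to track A; its 5th term is -32.
Term 10 comes from track B (its 5th entry): 169.

-32, 169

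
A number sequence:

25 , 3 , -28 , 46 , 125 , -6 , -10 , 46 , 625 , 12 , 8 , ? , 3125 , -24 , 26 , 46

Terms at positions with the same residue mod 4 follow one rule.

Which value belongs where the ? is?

Read the sequence 4 terms at a time; column i is its own pattern.
Track A: 25, 125, 625, 3125. Powers 5^2, 5^3, 5^4, ….
Track B: 3, -6, 12, -24. A geometric progression (common ratio -2).
Track C: -28, -10, 8, 26. Arithmetic with common difference +18.
Track D: 46, 46, ?, 46. Constant 46.
Track D's pattern makes the blank 46.

46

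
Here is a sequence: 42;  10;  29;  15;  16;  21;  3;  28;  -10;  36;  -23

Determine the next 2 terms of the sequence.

45, -36

Odd-indexed and even-indexed terms follow separate rules.
Track A = 42, 29, 16, 3, -10, -23: arithmetic, step −13.
Track B = 10, 15, 21, 28, 36: triangular numbers n(n+1)/2 for n = 4, 5, ….
The 12th slot belongs to track B; its 6th term is 45.
The 13th slot belongs to track A; its 7th term is -36.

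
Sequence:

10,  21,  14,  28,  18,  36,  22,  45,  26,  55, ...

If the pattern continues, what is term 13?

34

Taking every 2nd term gives 2 separate tracks.
Stream A is 10, 14, 18, 22, 26, which is adding 4 each time.
Stream B is 21, 28, 36, 45, 55, which is triangular numbers starting at T_6.
The 13th slot belongs to stream A; its 7th term is 34.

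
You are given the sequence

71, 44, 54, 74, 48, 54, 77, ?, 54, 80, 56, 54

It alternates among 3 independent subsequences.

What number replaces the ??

Read the sequence 3 terms at a time; column i is its own pattern.
Stream A is 71, 74, 77, 80, which is linear: a_n = 68 + 3·n.
Stream B is 44, 48, ?, 56, which is linear: a_n = 40 + 4·n.
Stream C is 54, 54, 54, 54, which is always 54.
The gap is stream B's term 3; the rule gives 52.

52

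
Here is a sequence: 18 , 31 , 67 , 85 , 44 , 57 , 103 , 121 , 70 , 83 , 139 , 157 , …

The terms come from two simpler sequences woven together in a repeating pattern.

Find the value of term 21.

148

Positions follow the repeating pattern AABB; grouping by letter gives 2 tracks.
Subsequence A: 18, 31, 44, 57, 70, 83 (linear: a_n = 5 + 13·n).
Subsequence B: 67, 85, 103, 121, 139, 157 (arithmetic, step +18).
The 21st slot belongs to subsequence A; its 11th term is 148.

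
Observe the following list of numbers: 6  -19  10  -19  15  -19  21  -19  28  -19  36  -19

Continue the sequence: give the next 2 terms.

45, -19

Taking every 2nd term gives 2 separate tracks.
Track A: 6, 10, 15, 21, 28, 36 (triangular numbers n(n+1)/2 for n = 3, 4, …).
Track B: -19, -19, -19, -19, -19, -19 (constant -19).
Term 13 comes from track A (its 7th entry): 45.
Position 14 → track B, term 7 = -19.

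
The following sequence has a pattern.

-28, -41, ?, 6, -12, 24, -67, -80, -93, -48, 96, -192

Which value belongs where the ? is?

-54

Reading positions in blocks of 6 reveals the pattern AAABBB — 2 tracks woven together.
Track A: -28, -41, ?, -67, -80, -93 — linear: a_n = -15 − 13·n.
Track B: 6, -12, 24, -48, 96, -192 — geometric with ratio -2.
Filling track A at index 3 by its rule yields -54.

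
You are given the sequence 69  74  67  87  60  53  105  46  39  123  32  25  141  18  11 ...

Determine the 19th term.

177

The slot pattern repeats as ABB (period 3), so there are 2 interleaved tracks.
Subsequence A: 69, 87, 105, 123, 141 — arithmetic with common difference +18.
Subsequence B: 74, 67, 60, 53, 46, 39, 32, 25, 18, 11 — arithmetic with common difference −7.
Position 19 falls in subsequence A as its term 7, giving 177.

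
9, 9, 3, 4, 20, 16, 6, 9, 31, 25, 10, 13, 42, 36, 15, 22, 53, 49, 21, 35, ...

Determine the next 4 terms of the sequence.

64, 64, 28, 57

Split by position mod 4 into 4 tracks.
Track A: 9, 20, 31, 42, 53. Linear: a_n = -2 + 11·n.
Track B: 9, 16, 25, 36, 49. Consecutive squares n² from n = 3.
Track C: 3, 6, 10, 15, 21. Triangular numbers n(n+1)/2 for n = 2, 3, ….
Track D: 4, 9, 13, 22, 35. Fibonacci-style (each term is the sum of the two before it).
Position 21 → track A, term 6 = 64.
Position 22 → track B, term 6 = 64.
The 23rd slot belongs to track C; its 6th term is 28.
Position 24 → track D, term 6 = 57.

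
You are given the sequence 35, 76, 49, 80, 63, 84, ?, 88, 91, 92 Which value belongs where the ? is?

Taking every 2nd term gives 2 separate tracks.
Stream A is 35, 49, 63, ?, 91, which is linear: a_n = 21 + 14·n.
Stream B is 76, 80, 84, 88, 92, which is linear: a_n = 72 + 4·n.
The gap is stream A's term 4; the rule gives 77.

77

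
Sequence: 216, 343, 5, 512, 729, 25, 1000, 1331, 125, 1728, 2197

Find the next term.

Reading positions in blocks of 3 reveals the pattern AAB — 2 tracks woven together.
Stream A: 216, 343, 512, 729, 1000, 1331, 1728, 2197 — perfect cubes starting at 6³.
Stream B: 5, 25, 125 — successive powers of 5.
The 12th slot belongs to stream B; its 4th term is 625.

625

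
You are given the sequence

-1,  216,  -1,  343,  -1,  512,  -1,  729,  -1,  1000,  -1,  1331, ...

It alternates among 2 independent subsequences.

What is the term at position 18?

2744

The terms cycle through 2 interleaved subsequences.
Stream A is -1, -1, -1, -1, -1, -1, which is always -1.
Stream B is 216, 343, 512, 729, 1000, 1331, which is consecutive cubes n³ from n = 6.
Term 18 comes from stream B (its 9th entry): 2744.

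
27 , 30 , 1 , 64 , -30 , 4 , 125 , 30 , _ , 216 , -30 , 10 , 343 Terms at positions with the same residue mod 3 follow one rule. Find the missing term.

7

Taking every 3rd term gives 3 separate tracks.
Subsequence A: 27, 64, 125, 216, 343 — perfect cubes starting at 3³.
Subsequence B: 30, -30, 30, -30 — oscillating between 30 and -30.
Subsequence C: 1, 4, ?, 10 — adding 3 each time.
Filling subsequence C at index 3 by its rule yields 7.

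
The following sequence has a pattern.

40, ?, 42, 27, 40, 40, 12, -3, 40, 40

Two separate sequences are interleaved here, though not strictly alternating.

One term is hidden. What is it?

Reading positions in blocks of 4 reveals the pattern AABB — 2 tracks woven together.
Track A = 40, ?, 40, 40, 40, 40: the constant sequence 40.
Track B = 42, 27, 12, -3: arithmetic with common difference −15.
Track A's pattern makes the blank 40.

40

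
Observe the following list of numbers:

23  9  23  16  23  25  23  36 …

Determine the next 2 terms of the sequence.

23, 49

Taking every 2nd term gives 2 separate tracks.
Track A is 23, 23, 23, 23, which is always 23.
Track B is 9, 16, 25, 36, which is the squares 3², 4², 5², ….
Position 9 → track A, term 5 = 23.
Term 10 comes from track B (its 5th entry): 49.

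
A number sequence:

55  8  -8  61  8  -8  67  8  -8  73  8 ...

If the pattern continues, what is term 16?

85

Positions follow the repeating pattern ABB; grouping by letter gives 2 tracks.
Track A is 55, 61, 67, 73, which is arithmetic, step +6.
Track B is 8, -8, 8, -8, 8, -8, 8, which is oscillating between 8 and -8.
Position 16 falls in track A as its term 6, giving 85.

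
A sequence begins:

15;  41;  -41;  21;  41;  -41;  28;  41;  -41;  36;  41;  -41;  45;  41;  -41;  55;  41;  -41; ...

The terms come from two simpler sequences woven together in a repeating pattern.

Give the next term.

66

The slot pattern repeats as ABB (period 3), so there are 2 interleaved tracks.
Subsequence A = 15, 21, 28, 36, 45, 55: the triangular numbers T_5, T_6, ….
Subsequence B = 41, -41, 41, -41, 41, -41, 41, -41, 41, -41, 41, -41: the oscillation 41·(−1)^(n+1).
Position 19 → subsequence A, term 7 = 66.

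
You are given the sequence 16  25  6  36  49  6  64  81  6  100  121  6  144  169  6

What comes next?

Reading positions in blocks of 3 reveals the pattern AAB — 2 tracks woven together.
Subsequence A is 16, 25, 36, 49, 64, 81, 100, 121, 144, 169, which is consecutive squares n² from n = 4.
Subsequence B is 6, 6, 6, 6, 6, which is the constant sequence 6.
Position 16 → subsequence A, term 11 = 196.

196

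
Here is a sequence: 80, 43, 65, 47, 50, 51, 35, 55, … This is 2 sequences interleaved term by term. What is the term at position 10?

Split by position mod 2 into 2 tracks.
Stream A: 80, 65, 50, 35. Subtracting 15 each time.
Stream B: 43, 47, 51, 55. Adding 4 each time.
Position 10 → stream B, term 5 = 59.

59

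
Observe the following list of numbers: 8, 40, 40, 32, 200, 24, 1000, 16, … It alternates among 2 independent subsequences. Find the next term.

5000

Positions 1, 3, 5, … form one subsequence and positions 2, 4, 6, … form another.
Track A: 8, 40, 200, 1000 (a geometric progression (common ratio 5)).
Track B: 40, 32, 24, 16 (linear: a_n = 48 − 8·n).
Position 9 → track A, term 5 = 5000.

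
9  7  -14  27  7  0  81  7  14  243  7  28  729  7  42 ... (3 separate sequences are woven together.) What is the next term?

Split by position mod 3: positions 1, 4, 7, … form one track, and each other residue class forms its own.
Stream A: 9, 27, 81, 243, 729. Powers 3^2, 3^3, 3^4, ….
Stream B: 7, 7, 7, 7, 7. Always 7.
Stream C: -14, 0, 14, 28, 42. Adding 14 each time.
Position 16 falls in stream A as its term 6, giving 2187.

2187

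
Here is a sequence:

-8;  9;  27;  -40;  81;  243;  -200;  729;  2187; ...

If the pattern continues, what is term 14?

59049

Positions follow the repeating pattern ABB; grouping by letter gives 2 tracks.
Track A is -8, -40, -200, which is geometric, ×5 each step.
Track B is 9, 27, 81, 243, 729, 2187, which is powers 3^2, 3^3, 3^4, ….
Position 14 falls in track B as its term 9, giving 59049.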